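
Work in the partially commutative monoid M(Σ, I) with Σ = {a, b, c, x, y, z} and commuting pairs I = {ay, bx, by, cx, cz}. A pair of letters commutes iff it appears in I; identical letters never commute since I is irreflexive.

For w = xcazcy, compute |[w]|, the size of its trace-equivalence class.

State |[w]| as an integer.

4

piece 0:x — minimal
piece 1:c — minimal
piece 2:a rests on {0:x, 1:c}
piece 3:z rests on {2:a}
piece 4:c rests on {2:a}
piece 5:y rests on {3:z, 4:c}
minimal pieces: {0:x, 1:c}
ways to finish when only these pieces remain (= sum over removing one remaining piece with nothing left below it):
  1 left: {5}→1
  2 left: {3,5}→1  {4,5}→1
  3 left: {3,4,5}→2
  4 left: {2,3,4,5}→2
  placing 0:x first → 2 extensions
  placing 1:c first → 2 extensions
total linear extensions = 4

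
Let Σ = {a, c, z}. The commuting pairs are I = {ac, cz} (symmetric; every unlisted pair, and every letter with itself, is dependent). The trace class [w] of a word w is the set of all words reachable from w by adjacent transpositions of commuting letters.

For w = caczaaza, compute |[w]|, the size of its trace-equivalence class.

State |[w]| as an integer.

28

#0=c has no predecessor
#1=a has no predecessor
#2=c depends on [0:c]
#3=z depends on [1:a]
#4=a depends on [3:z]
#5=a depends on [4:a]
#6=z depends on [5:a]
#7=a depends on [6:z]
sources: [0:c, 1:a]
N(rest) = Σ N(rest − s) over sources s of rest; N(one piece) = 1:
  size 1 → [2]=1  [7]=1
  size 2 → [0,2]=1  [2,7]=2  [6,7]=1
  size 3 → [0,2,7]=3  [2,6,7]=3  [5,6,7]=1
  size 4 → [0,2,6,7]=6  [2,5,6,7]=4  [4,5,6,7]=1
  size 5 → [0,2,5,6,7]=10  [2,4,5,6,7]=5  [3,4,5,6,7]=1
  size 6 → [0,2,4,5,6,7]=15  [1,3,4,5,6,7]=1  [2,3,4,5,6,7]=6
  first=0(c) contributes 7
  first=1(a) contributes 21
|[w]| = 28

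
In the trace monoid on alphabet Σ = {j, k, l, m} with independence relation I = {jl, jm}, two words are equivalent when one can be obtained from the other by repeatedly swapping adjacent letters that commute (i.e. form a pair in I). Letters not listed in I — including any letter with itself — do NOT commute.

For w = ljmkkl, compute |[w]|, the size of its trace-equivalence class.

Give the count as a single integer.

3

#0=l has no predecessor
#1=j has no predecessor
#2=m depends on [0:l]
#3=k depends on [1:j, 2:m]
#4=k depends on [3:k]
#5=l depends on [4:k]
sources: [0:l, 1:j]
N(rest) = Σ N(rest − s) over sources s of rest; N(one piece) = 1:
  size 1 → [5]=1
  size 2 → [4,5]=1
  size 3 → [3,4,5]=1
  size 4 → [1,3,4,5]=1  [2,3,4,5]=1
  first=0(l) contributes 2
  first=1(j) contributes 1
|[w]| = 3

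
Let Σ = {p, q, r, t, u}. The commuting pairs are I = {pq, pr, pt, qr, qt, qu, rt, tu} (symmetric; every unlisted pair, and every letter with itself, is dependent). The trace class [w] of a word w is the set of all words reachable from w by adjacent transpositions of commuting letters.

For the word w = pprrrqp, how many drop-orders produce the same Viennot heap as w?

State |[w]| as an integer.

drop 0:p onto floor
drop 1:p onto {0:p}
drop 2:r onto floor
drop 3:r onto {2:r}
drop 4:r onto {3:r}
drop 5:q onto floor
drop 6:p onto {1:p}
ground layer = {0:p, 2:r, 5:q}
drop-orders for the pieces not yet dropped (sum over which currently-grounded one goes next):
  1 to go: {4} 1  {5} 1  {6} 1
  2 to go: {1,6} 1  {3,4} 1  {4,5} 2  {4,6} 2  {5,6} 2
  3 to go: {0,1,6} 1  {1,4,6} 3  {1,5,6} 3  {2,3,4} 1  {3,4,5} 3  {3,4,6} 3  {4,5,6} 6
  4 to go: {0,1,4,6} 4  {0,1,5,6} 4  {1,3,4,6} 6  {1,4,5,6} 12  {2,3,4,5} 4  {2,3,4,6} 4  {3,4,5,6} 12
  5 to go: {0,1,3,4,6} 10  {0,1,4,5,6} 20  {1,2,3,4,6} 10  {1,3,4,5,6} 30  {2,3,4,5,6} 20
  if 0:p drops first: 60 orders
  if 2:r drops first: 60 orders
  if 5:q drops first: 20 orders
heap linearizations: 140

140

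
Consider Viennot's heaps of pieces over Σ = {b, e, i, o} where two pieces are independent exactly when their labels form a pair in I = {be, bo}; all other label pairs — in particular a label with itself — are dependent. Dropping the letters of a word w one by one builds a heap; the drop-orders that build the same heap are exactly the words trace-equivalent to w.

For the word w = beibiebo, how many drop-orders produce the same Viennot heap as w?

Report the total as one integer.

6

#0=b has no predecessor
#1=e has no predecessor
#2=i depends on [0:b, 1:e]
#3=b depends on [2:i]
#4=i depends on [3:b]
#5=e depends on [4:i]
#6=b depends on [4:i]
#7=o depends on [5:e]
sources: [0:b, 1:e]
N(rest) = Σ N(rest − s) over sources s of rest; N(one piece) = 1:
  size 1 → [6]=1  [7]=1
  size 2 → [5,7]=1  [6,7]=2
  size 3 → [5,6,7]=3
  size 4 → [4,5,6,7]=3
  size 5 → [3,4,5,6,7]=3
  size 6 → [2,3,4,5,6,7]=3
  first=0(b) contributes 3
  first=1(e) contributes 3
|[w]| = 6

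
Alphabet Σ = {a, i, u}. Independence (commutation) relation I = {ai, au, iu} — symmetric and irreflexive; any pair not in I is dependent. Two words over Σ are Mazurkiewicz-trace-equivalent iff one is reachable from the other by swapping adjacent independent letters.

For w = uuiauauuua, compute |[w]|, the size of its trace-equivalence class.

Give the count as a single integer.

840

piece 0:u — minimal
piece 1:u rests on {0:u}
piece 2:i — minimal
piece 3:a — minimal
piece 4:u rests on {1:u}
piece 5:a rests on {3:a}
piece 6:u rests on {4:u}
piece 7:u rests on {6:u}
piece 8:u rests on {7:u}
piece 9:a rests on {5:a}
minimal pieces: {0:u, 2:i, 3:a}
ways to finish when only these pieces remain (= sum over removing one remaining piece with nothing left below it):
  1 left: {2}→1  {8}→1  {9}→1
  2 left: {2,8}→2  {2,9}→2  {5,9}→1  {7,8}→1  {8,9}→2
  3 left: {2,5,9}→3  {2,7,8}→3  {2,8,9}→6  {3,5,9}→1  {5,8,9}→3  {6,7,8}→1  {7,8,9}→3
  4 left: {2,3,5,9}→4  {2,5,8,9}→12  {2,6,7,8}→4  {2,7,8,9}→12  {3,5,8,9}→4  {4,6,7,8}→1  {5,7,8,9}→6  {6,7,8,9}→4
  5 left: {1,4,6,7,8}→1  {2,3,5,8,9}→20  {2,4,6,7,8}→5  {2,5,7,8,9}→30  {2,6,7,8,9}→20  {3,5,7,8,9}→10  {4,6,7,8,9}→5  {5,6,7,8,9}→10
  6 left: {0,1,4,6,7,8}→1  {1,2,4,6,7,8}→6  {1,4,6,7,8,9}→6  {2,3,5,7,8,9}→60  {2,4,6,7,8,9}→30  {2,5,6,7,8,9}→60  {3,5,6,7,8,9}→20  {4,5,6,7,8,9}→15
  7 left: {0,1,2,4,6,7,8}→7  {0,1,4,6,7,8,9}→7  {1,2,4,6,7,8,9}→42  {1,4,5,6,7,8,9}→21  {2,3,5,6,7,8,9}→140  {2,4,5,6,7,8,9}→105  {3,4,5,6,7,8,9}→35
  8 left: {0,1,2,4,6,7,8,9}→56  {0,1,4,5,6,7,8,9}→28  {1,2,4,5,6,7,8,9}→168  {1,3,4,5,6,7,8,9}→56  {2,3,4,5,6,7,8,9}→280
  placing 0:u first → 504 extensions
  placing 2:i first → 84 extensions
  placing 3:a first → 252 extensions
total linear extensions = 840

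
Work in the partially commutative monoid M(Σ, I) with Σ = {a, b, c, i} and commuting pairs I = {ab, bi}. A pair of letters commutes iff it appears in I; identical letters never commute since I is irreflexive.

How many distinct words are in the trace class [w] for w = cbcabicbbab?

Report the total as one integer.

12

0(c) covers ∅
1(b) covers 0:c
2(c) covers 1:b
3(a) covers 2:c
4(b) covers 2:c
5(i) covers 3:a
6(c) covers 4:b, 5:i
7(b) covers 6:c
8(b) covers 7:b
9(a) covers 6:c
10(b) covers 8:b
floor of heap: 0:c
completions by unplaced set U, small U first (add the entries for U minus each lowest piece of U):
  |U|=1: {9}:1  {10}:1
  |U|=2: {8,10}:1  {9,10}:2
  |U|=3: {7,8,10}:1  {8,9,10}:3
  |U|=4: {7,8,9,10}:4
  |U|=5: {6,7,8,9,10}:4
  |U|=6: {4,6,7,8,9,10}:4  {5,6,7,8,9,10}:4
  |U|=7: {3,5,6,7,8,9,10}:4  {4,5,6,7,8,9,10}:8
  |U|=8: {3,4,5,6,7,8,9,10}:12
  |U|=9: {2,3,4,5,6,7,8,9,10}:12
  start at 0(c): 12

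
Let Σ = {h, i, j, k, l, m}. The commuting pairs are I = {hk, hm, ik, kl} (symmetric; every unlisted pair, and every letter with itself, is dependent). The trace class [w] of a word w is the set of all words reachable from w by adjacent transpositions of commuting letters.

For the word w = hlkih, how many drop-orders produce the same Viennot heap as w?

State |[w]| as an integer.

5

0(h) covers ∅
1(l) covers 0:h
2(k) covers ∅
3(i) covers 1:l
4(h) covers 3:i
floor of heap: 0:h, 2:k
completions by unplaced set U, small U first (add the entries for U minus each lowest piece of U):
  |U|=1: {2}:1  {4}:1
  |U|=2: {2,4}:2  {3,4}:1
  |U|=3: {1,3,4}:1  {2,3,4}:3
  start at 0(h): 4
  start at 2(k): 1
sum over floor = 5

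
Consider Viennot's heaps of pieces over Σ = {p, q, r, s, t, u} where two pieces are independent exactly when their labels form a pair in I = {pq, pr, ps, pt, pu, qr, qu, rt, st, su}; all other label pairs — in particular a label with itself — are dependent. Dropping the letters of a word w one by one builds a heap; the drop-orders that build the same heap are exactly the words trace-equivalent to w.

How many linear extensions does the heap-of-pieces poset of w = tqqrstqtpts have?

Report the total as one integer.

0(t) covers ∅
1(q) covers 0:t
2(q) covers 1:q
3(r) covers ∅
4(s) covers 2:q, 3:r
5(t) covers 2:q
6(q) covers 4:s, 5:t
7(t) covers 6:q
8(p) covers ∅
9(t) covers 7:t
10(s) covers 6:q
floor of heap: 0:t, 3:r, 8:p
completions by unplaced set U, small U first (add the entries for U minus each lowest piece of U):
  |U|=1: {8}:1  {9}:1  {10}:1
  |U|=2: {7,9}:1  {8,9}:2  {8,10}:2  {9,10}:2
  |U|=3: {7,8,9}:3  {7,9,10}:3  {8,9,10}:6
  |U|=4: {6,7,9,10}:3  {7,8,9,10}:12
  |U|=5: {4,6,7,9,10}:3  {5,6,7,9,10}:3  {6,7,8,9,10}:15
  |U|=6: {3,4,6,7,9,10}:3  {4,5,6,7,9,10}:6  {4,6,7,8,9,10}:18  {5,6,7,8,9,10}:18
  |U|=7: {2,4,5,6,7,9,10}:6  {3,4,5,6,7,9,10}:9  {3,4,6,7,8,9,10}:21  {4,5,6,7,8,9,10}:42
  |U|=8: {1,2,4,5,6,7,9,10}:6  {2,3,4,5,6,7,9,10}:15  {2,4,5,6,7,8,9,10}:48  {3,4,5,6,7,8,9,10}:72
  |U|=9: {0,1,2,4,5,6,7,9,10}:6  {1,2,3,4,5,6,7,9,10}:21  {1,2,4,5,6,7,8,9,10}:54  {2,3,4,5,6,7,8,9,10}:135
  start at 0(t): 210
  start at 3(r): 60
  start at 8(p): 27
sum over floor = 297

297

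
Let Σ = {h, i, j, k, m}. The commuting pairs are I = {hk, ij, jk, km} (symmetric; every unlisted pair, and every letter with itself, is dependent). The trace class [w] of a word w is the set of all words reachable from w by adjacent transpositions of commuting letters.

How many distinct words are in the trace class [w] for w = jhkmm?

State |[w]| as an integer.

5

#0=j has no predecessor
#1=h depends on [0:j]
#2=k has no predecessor
#3=m depends on [1:h]
#4=m depends on [3:m]
sources: [0:j, 2:k]
N(rest) = Σ N(rest − s) over sources s of rest; N(one piece) = 1:
  size 1 → [2]=1  [4]=1
  size 2 → [2,4]=2  [3,4]=1
  size 3 → [1,3,4]=1  [2,3,4]=3
  first=0(j) contributes 4
  first=2(k) contributes 1
|[w]| = 5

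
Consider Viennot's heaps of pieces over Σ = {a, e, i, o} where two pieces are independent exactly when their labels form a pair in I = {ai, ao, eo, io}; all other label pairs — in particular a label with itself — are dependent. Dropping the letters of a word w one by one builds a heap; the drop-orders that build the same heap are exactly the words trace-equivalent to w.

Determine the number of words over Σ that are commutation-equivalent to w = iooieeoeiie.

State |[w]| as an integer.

165

#0=i has no predecessor
#1=o has no predecessor
#2=o depends on [1:o]
#3=i depends on [0:i]
#4=e depends on [3:i]
#5=e depends on [4:e]
#6=o depends on [2:o]
#7=e depends on [5:e]
#8=i depends on [7:e]
#9=i depends on [8:i]
#10=e depends on [9:i]
sources: [0:i, 1:o]
N(rest) = Σ N(rest − s) over sources s of rest; N(one piece) = 1:
  size 1 → [6]=1  [10]=1
  size 2 → [2,6]=1  [6,10]=2  [9,10]=1
  size 3 → [1,2,6]=1  [2,6,10]=3  [6,9,10]=3  [8,9,10]=1
  size 4 → [1,2,6,10]=4  [2,6,9,10]=6  [6,8,9,10]=4  [7,8,9,10]=1
  size 5 → [1,2,6,9,10]=10  [2,6,8,9,10]=10  [5,7,8,9,10]=1  [6,7,8,9,10]=5
  size 6 → [1,2,6,8,9,10]=20  [2,6,7,8,9,10]=15  [4,5,7,8,9,10]=1  [5,6,7,8,9,10]=6
  size 7 → [1,2,6,7,8,9,10]=35  [2,5,6,7,8,9,10]=21  [3,4,5,7,8,9,10]=1  [4,5,6,7,8,9,10]=7
  size 8 → [0,3,4,5,7,8,9,10]=1  [1,2,5,6,7,8,9,10]=56  [2,4,5,6,7,8,9,10]=28  [3,4,5,6,7,8,9,10]=8
  size 9 → [0,3,4,5,6,7,8,9,10]=9  [1,2,4,5,6,7,8,9,10]=84  [2,3,4,5,6,7,8,9,10]=36
  first=0(i) contributes 120
  first=1(o) contributes 45
|[w]| = 165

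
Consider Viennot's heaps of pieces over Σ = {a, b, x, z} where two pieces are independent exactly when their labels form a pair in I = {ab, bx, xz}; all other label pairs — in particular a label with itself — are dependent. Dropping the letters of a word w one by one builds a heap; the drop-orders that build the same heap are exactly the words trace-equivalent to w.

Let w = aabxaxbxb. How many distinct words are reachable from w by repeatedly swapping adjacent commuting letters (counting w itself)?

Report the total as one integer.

84

#0=a has no predecessor
#1=a depends on [0:a]
#2=b has no predecessor
#3=x depends on [1:a]
#4=a depends on [3:x]
#5=x depends on [4:a]
#6=b depends on [2:b]
#7=x depends on [5:x]
#8=b depends on [6:b]
sources: [0:a, 2:b]
N(rest) = Σ N(rest − s) over sources s of rest; N(one piece) = 1:
  size 1 → [7]=1  [8]=1
  size 2 → [5,7]=1  [6,8]=1  [7,8]=2
  size 3 → [2,6,8]=1  [4,5,7]=1  [5,7,8]=3  [6,7,8]=3
  size 4 → [2,6,7,8]=4  [3,4,5,7]=1  [4,5,7,8]=4  [5,6,7,8]=6
  size 5 → [1,3,4,5,7]=1  [2,5,6,7,8]=10  [3,4,5,7,8]=5  [4,5,6,7,8]=10
  size 6 → [0,1,3,4,5,7]=1  [1,3,4,5,7,8]=6  [2,4,5,6,7,8]=20  [3,4,5,6,7,8]=15
  size 7 → [0,1,3,4,5,7,8]=7  [1,3,4,5,6,7,8]=21  [2,3,4,5,6,7,8]=35
  first=0(a) contributes 56
  first=2(b) contributes 28
|[w]| = 84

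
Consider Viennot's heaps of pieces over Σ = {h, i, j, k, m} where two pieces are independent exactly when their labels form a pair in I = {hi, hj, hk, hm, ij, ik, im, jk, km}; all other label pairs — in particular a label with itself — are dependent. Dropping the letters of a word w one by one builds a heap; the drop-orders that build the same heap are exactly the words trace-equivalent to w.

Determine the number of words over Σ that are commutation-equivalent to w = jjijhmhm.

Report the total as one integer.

#0=j has no predecessor
#1=j depends on [0:j]
#2=i has no predecessor
#3=j depends on [1:j]
#4=h has no predecessor
#5=m depends on [3:j]
#6=h depends on [4:h]
#7=m depends on [5:m]
sources: [0:j, 2:i, 4:h]
N(rest) = Σ N(rest − s) over sources s of rest; N(one piece) = 1:
  size 1 → [2]=1  [6]=1  [7]=1
  size 2 → [2,6]=2  [2,7]=2  [4,6]=1  [5,7]=1  [6,7]=2
  size 3 → [2,4,6]=3  [2,5,7]=3  [2,6,7]=6  [3,5,7]=1  [4,6,7]=3  [5,6,7]=3
  size 4 → [1,3,5,7]=1  [2,3,5,7]=4  [2,4,6,7]=12  [2,5,6,7]=12  [3,5,6,7]=4  [4,5,6,7]=6
  size 5 → [0,1,3,5,7]=1  [1,2,3,5,7]=5  [1,3,5,6,7]=5  [2,3,5,6,7]=20  [2,4,5,6,7]=30  [3,4,5,6,7]=10
  size 6 → [0,1,2,3,5,7]=6  [0,1,3,5,6,7]=6  [1,2,3,5,6,7]=30  [1,3,4,5,6,7]=15  [2,3,4,5,6,7]=60
  first=0(j) contributes 105
  first=2(i) contributes 21
  first=4(h) contributes 42
|[w]| = 168

168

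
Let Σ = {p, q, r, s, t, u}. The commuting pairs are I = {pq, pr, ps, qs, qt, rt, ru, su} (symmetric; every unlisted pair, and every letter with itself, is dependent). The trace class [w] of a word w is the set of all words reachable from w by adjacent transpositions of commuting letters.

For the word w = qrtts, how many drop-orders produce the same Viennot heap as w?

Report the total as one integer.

6

piece 0:q — minimal
piece 1:r rests on {0:q}
piece 2:t — minimal
piece 3:t rests on {2:t}
piece 4:s rests on {1:r, 3:t}
minimal pieces: {0:q, 2:t}
ways to finish when only these pieces remain (= sum over removing one remaining piece with nothing left below it):
  1 left: {4}→1
  2 left: {1,4}→1  {3,4}→1
  3 left: {0,1,4}→1  {1,3,4}→2  {2,3,4}→1
  placing 0:q first → 3 extensions
  placing 2:t first → 3 extensions
total linear extensions = 6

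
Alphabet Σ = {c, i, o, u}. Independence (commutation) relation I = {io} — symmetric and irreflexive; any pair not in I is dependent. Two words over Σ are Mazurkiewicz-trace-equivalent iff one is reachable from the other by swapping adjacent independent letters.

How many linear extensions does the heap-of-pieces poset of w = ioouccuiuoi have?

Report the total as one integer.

6

#0=i has no predecessor
#1=o has no predecessor
#2=o depends on [1:o]
#3=u depends on [0:i, 2:o]
#4=c depends on [3:u]
#5=c depends on [4:c]
#6=u depends on [5:c]
#7=i depends on [6:u]
#8=u depends on [7:i]
#9=o depends on [8:u]
#10=i depends on [8:u]
sources: [0:i, 1:o]
N(rest) = Σ N(rest − s) over sources s of rest; N(one piece) = 1:
  size 1 → [9]=1  [10]=1
  size 2 → [9,10]=2
  size 3 → [8,9,10]=2
  size 4 → [7,8,9,10]=2
  size 5 → [6,7,8,9,10]=2
  size 6 → [5,6,7,8,9,10]=2
  size 7 → [4,5,6,7,8,9,10]=2
  size 8 → [3,4,5,6,7,8,9,10]=2
  size 9 → [0,3,4,5,6,7,8,9,10]=2  [2,3,4,5,6,7,8,9,10]=2
  first=0(i) contributes 2
  first=1(o) contributes 4
|[w]| = 6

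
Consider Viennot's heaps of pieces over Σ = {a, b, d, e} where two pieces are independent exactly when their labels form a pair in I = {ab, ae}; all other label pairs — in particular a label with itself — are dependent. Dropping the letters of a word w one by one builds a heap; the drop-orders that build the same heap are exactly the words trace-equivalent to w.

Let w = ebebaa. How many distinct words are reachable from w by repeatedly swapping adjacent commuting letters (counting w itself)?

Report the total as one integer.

15

#0=e has no predecessor
#1=b depends on [0:e]
#2=e depends on [1:b]
#3=b depends on [2:e]
#4=a has no predecessor
#5=a depends on [4:a]
sources: [0:e, 4:a]
N(rest) = Σ N(rest − s) over sources s of rest; N(one piece) = 1:
  size 1 → [3]=1  [5]=1
  size 2 → [2,3]=1  [3,5]=2  [4,5]=1
  size 3 → [1,2,3]=1  [2,3,5]=3  [3,4,5]=3
  size 4 → [0,1,2,3]=1  [1,2,3,5]=4  [2,3,4,5]=6
  first=0(e) contributes 10
  first=4(a) contributes 5
|[w]| = 15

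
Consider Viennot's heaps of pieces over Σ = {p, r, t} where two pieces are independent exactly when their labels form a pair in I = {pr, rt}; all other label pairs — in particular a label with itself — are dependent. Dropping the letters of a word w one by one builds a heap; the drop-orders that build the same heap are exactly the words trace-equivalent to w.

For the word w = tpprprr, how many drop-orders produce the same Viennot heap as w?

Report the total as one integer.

35

piece 0:t — minimal
piece 1:p rests on {0:t}
piece 2:p rests on {1:p}
piece 3:r — minimal
piece 4:p rests on {2:p}
piece 5:r rests on {3:r}
piece 6:r rests on {5:r}
minimal pieces: {0:t, 3:r}
ways to finish when only these pieces remain (= sum over removing one remaining piece with nothing left below it):
  1 left: {4}→1  {6}→1
  2 left: {2,4}→1  {4,6}→2  {5,6}→1
  3 left: {1,2,4}→1  {2,4,6}→3  {3,5,6}→1  {4,5,6}→3
  4 left: {0,1,2,4}→1  {1,2,4,6}→4  {2,4,5,6}→6  {3,4,5,6}→4
  5 left: {0,1,2,4,6}→5  {1,2,4,5,6}→10  {2,3,4,5,6}→10
  placing 0:t first → 20 extensions
  placing 3:r first → 15 extensions
total linear extensions = 35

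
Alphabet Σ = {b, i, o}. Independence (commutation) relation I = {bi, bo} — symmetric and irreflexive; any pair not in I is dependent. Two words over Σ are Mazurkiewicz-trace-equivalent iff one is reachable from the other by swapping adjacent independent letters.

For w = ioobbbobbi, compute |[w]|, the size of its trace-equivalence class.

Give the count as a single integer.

252

#0=i has no predecessor
#1=o depends on [0:i]
#2=o depends on [1:o]
#3=b has no predecessor
#4=b depends on [3:b]
#5=b depends on [4:b]
#6=o depends on [2:o]
#7=b depends on [5:b]
#8=b depends on [7:b]
#9=i depends on [6:o]
sources: [0:i, 3:b]
N(rest) = Σ N(rest − s) over sources s of rest; N(one piece) = 1:
  size 1 → [8]=1  [9]=1
  size 2 → [6,9]=1  [7,8]=1  [8,9]=2
  size 3 → [2,6,9]=1  [5,7,8]=1  [6,8,9]=3  [7,8,9]=3
  size 4 → [1,2,6,9]=1  [2,6,8,9]=4  [4,5,7,8]=1  [5,7,8,9]=4  [6,7,8,9]=6
  size 5 → [0,1,2,6,9]=1  [1,2,6,8,9]=5  [2,6,7,8,9]=10  [3,4,5,7,8]=1  [4,5,7,8,9]=5  [5,6,7,8,9]=10
  size 6 → [0,1,2,6,8,9]=6  [1,2,6,7,8,9]=15  [2,5,6,7,8,9]=20  [3,4,5,7,8,9]=6  [4,5,6,7,8,9]=15
  size 7 → [0,1,2,6,7,8,9]=21  [1,2,5,6,7,8,9]=35  [2,4,5,6,7,8,9]=35  [3,4,5,6,7,8,9]=21
  size 8 → [0,1,2,5,6,7,8,9]=56  [1,2,4,5,6,7,8,9]=70  [2,3,4,5,6,7,8,9]=56
  first=0(i) contributes 126
  first=3(b) contributes 126
|[w]| = 252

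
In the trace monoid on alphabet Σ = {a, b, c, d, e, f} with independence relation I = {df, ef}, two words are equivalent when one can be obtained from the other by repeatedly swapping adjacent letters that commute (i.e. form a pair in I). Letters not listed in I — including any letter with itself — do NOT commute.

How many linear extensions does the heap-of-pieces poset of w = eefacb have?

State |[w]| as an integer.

drop 0:e onto floor
drop 1:e onto {0:e}
drop 2:f onto floor
drop 3:a onto {1:e, 2:f}
drop 4:c onto {3:a}
drop 5:b onto {4:c}
ground layer = {0:e, 2:f}
drop-orders for the pieces not yet dropped (sum over which currently-grounded one goes next):
  1 to go: {5} 1
  2 to go: {4,5} 1
  3 to go: {3,4,5} 1
  4 to go: {1,3,4,5} 1  {2,3,4,5} 1
  if 0:e drops first: 2 orders
  if 2:f drops first: 1 orders
heap linearizations: 3

3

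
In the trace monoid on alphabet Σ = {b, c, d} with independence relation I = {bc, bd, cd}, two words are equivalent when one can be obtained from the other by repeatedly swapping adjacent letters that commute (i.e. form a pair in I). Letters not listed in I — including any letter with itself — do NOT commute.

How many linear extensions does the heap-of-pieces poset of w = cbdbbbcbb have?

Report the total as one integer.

252

drop 0:c onto floor
drop 1:b onto floor
drop 2:d onto floor
drop 3:b onto {1:b}
drop 4:b onto {3:b}
drop 5:b onto {4:b}
drop 6:c onto {0:c}
drop 7:b onto {5:b}
drop 8:b onto {7:b}
ground layer = {0:c, 1:b, 2:d}
drop-orders for the pieces not yet dropped (sum over which currently-grounded one goes next):
  1 to go: {2} 1  {6} 1  {8} 1
  2 to go: {0,6} 1  {2,6} 2  {2,8} 2  {6,8} 2  {7,8} 1
  3 to go: {0,2,6} 3  {0,6,8} 3  {2,6,8} 6  {2,7,8} 3  {5,7,8} 1  {6,7,8} 3
  4 to go: {0,2,6,8} 12  {0,6,7,8} 6  {2,5,7,8} 4  {2,6,7,8} 12  {4,5,7,8} 1  {5,6,7,8} 4
  5 to go: {0,2,6,7,8} 30  {0,5,6,7,8} 10  {2,4,5,7,8} 5  {2,5,6,7,8} 20  {3,4,5,7,8} 1  {4,5,6,7,8} 5
  6 to go: {0,2,5,6,7,8} 60  {0,4,5,6,7,8} 15  {1,3,4,5,7,8} 1  {2,3,4,5,7,8} 6  {2,4,5,6,7,8} 30  {3,4,5,6,7,8} 6
  7 to go: {0,2,4,5,6,7,8} 105  {0,3,4,5,6,7,8} 21  {1,2,3,4,5,7,8} 7  {1,3,4,5,6,7,8} 7  {2,3,4,5,6,7,8} 42
  if 0:c drops first: 56 orders
  if 1:b drops first: 168 orders
  if 2:d drops first: 28 orders
heap linearizations: 252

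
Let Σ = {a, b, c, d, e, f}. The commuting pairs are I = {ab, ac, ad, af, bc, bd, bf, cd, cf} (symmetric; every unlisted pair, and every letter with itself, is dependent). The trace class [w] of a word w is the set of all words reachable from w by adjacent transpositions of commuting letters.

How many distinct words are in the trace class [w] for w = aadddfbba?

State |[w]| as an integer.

#0=a has no predecessor
#1=a depends on [0:a]
#2=d has no predecessor
#3=d depends on [2:d]
#4=d depends on [3:d]
#5=f depends on [4:d]
#6=b has no predecessor
#7=b depends on [6:b]
#8=a depends on [1:a]
sources: [0:a, 2:d, 6:b]
N(rest) = Σ N(rest − s) over sources s of rest; N(one piece) = 1:
  size 1 → [5]=1  [7]=1  [8]=1
  size 2 → [1,8]=1  [4,5]=1  [5,7]=2  [5,8]=2  [6,7]=1  [7,8]=2
  size 3 → [0,1,8]=1  [1,5,8]=3  [1,7,8]=3  [3,4,5]=1  [4,5,7]=3  [4,5,8]=3  [5,6,7]=3  [5,7,8]=6  [6,7,8]=3
  size 4 → [0,1,5,8]=4  [0,1,7,8]=4  [1,4,5,8]=6  [1,5,7,8]=12  [1,6,7,8]=6  [2,3,4,5]=1  [3,4,5,7]=4  [3,4,5,8]=4  [4,5,6,7]=6  [4,5,7,8]=12  [5,6,7,8]=12
  size 5 → [0,1,4,5,8]=10  [0,1,5,7,8]=20  [0,1,6,7,8]=10  [1,3,4,5,8]=10  [1,4,5,7,8]=30  [1,5,6,7,8]=30  [2,3,4,5,7]=5  [2,3,4,5,8]=5  [3,4,5,6,7]=10  [3,4,5,7,8]=20  [4,5,6,7,8]=30
  size 6 → [0,1,3,4,5,8]=20  [0,1,4,5,7,8]=60  [0,1,5,6,7,8]=60  [1,2,3,4,5,8]=15  [1,3,4,5,7,8]=60  [1,4,5,6,7,8]=90  [2,3,4,5,6,7]=15  [2,3,4,5,7,8]=30  [3,4,5,6,7,8]=60
  size 7 → [0,1,2,3,4,5,8]=35  [0,1,3,4,5,7,8]=140  [0,1,4,5,6,7,8]=210  [1,2,3,4,5,7,8]=105  [1,3,4,5,6,7,8]=210  [2,3,4,5,6,7,8]=105
  first=0(a) contributes 420
  first=2(d) contributes 560
  first=6(b) contributes 280
|[w]| = 1260

1260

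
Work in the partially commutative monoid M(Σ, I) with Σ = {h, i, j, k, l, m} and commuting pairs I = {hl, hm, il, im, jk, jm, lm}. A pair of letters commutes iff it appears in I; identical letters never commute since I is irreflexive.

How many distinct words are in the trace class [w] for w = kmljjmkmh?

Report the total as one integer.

50

#0=k has no predecessor
#1=m depends on [0:k]
#2=l depends on [0:k]
#3=j depends on [2:l]
#4=j depends on [3:j]
#5=m depends on [1:m]
#6=k depends on [2:l, 5:m]
#7=m depends on [6:k]
#8=h depends on [4:j, 6:k]
sources: [0:k]
N(rest) = Σ N(rest − s) over sources s of rest; N(one piece) = 1:
  size 1 → [7]=1  [8]=1
  size 2 → [4,8]=1  [7,8]=2
  size 3 → [3,4,8]=1  [4,7,8]=3  [6,7,8]=2
  size 4 → [3,4,7,8]=4  [4,6,7,8]=5  [5,6,7,8]=2
  size 5 → [1,5,6,7,8]=2  [3,4,6,7,8]=9  [4,5,6,7,8]=7
  size 6 → [1,4,5,6,7,8]=9  [2,3,4,6,7,8]=9  [3,4,5,6,7,8]=16
  size 7 → [1,3,4,5,6,7,8]=25  [2,3,4,5,6,7,8]=25
  first=0(k) contributes 50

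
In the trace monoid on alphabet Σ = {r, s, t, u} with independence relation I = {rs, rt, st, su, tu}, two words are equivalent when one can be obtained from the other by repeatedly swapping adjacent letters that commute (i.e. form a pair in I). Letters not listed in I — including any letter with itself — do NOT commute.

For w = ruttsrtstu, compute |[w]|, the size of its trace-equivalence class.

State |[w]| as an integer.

drop 0:r onto floor
drop 1:u onto {0:r}
drop 2:t onto floor
drop 3:t onto {2:t}
drop 4:s onto floor
drop 5:r onto {1:u}
drop 6:t onto {3:t}
drop 7:s onto {4:s}
drop 8:t onto {6:t}
drop 9:u onto {5:r}
ground layer = {0:r, 2:t, 4:s}
drop-orders for the pieces not yet dropped (sum over which currently-grounded one goes next):
  1 to go: {7} 1  {8} 1  {9} 1
  2 to go: {4,7} 1  {5,9} 1  {6,8} 1  {7,8} 2  {7,9} 2  {8,9} 2
  3 to go: {1,5,9} 1  {3,6,8} 1  {4,7,8} 3  {4,7,9} 3  {5,7,9} 3  {5,8,9} 3  {6,7,8} 3  {6,8,9} 3  {7,8,9} 6
  4 to go: {0,1,5,9} 1  {1,5,7,9} 4  {1,5,8,9} 4  {2,3,6,8} 1  {3,6,7,8} 4  {3,6,8,9} 4  {4,5,7,9} 6  {4,6,7,8} 6  {4,7,8,9} 12  {5,6,8,9} 6  {5,7,8,9} 12  {6,7,8,9} 12
  5 to go: {0,1,5,7,9} 5  {0,1,5,8,9} 5  {1,4,5,7,9} 10  {1,5,6,8,9} 10  {1,5,7,8,9} 20  {2,3,6,7,8} 5  {2,3,6,8,9} 5  {3,4,6,7,8} 10  {3,5,6,8,9} 10  {3,6,7,8,9} 20  {4,5,7,8,9} 30  {4,6,7,8,9} 30  {5,6,7,8,9} 30
  6 to go: {0,1,4,5,7,9} 15  {0,1,5,6,8,9} 15  {0,1,5,7,8,9} 30  {1,3,5,6,8,9} 20  {1,4,5,7,8,9} 60  {1,5,6,7,8,9} 60  {2,3,4,6,7,8} 15  {2,3,5,6,8,9} 15  {2,3,6,7,8,9} 30  {3,4,6,7,8,9} 60  {3,5,6,7,8,9} 60  {4,5,6,7,8,9} 90
  7 to go: {0,1,3,5,6,8,9} 35  {0,1,4,5,7,8,9} 105  {0,1,5,6,7,8,9} 105  {1,2,3,5,6,8,9} 35  {1,3,5,6,7,8,9} 140  {1,4,5,6,7,8,9} 210  {2,3,4,6,7,8,9} 105  {2,3,5,6,7,8,9} 105  {3,4,5,6,7,8,9} 210
  8 to go: {0,1,2,3,5,6,8,9} 70  {0,1,3,5,6,7,8,9} 280  {0,1,4,5,6,7,8,9} 420  {1,2,3,5,6,7,8,9} 280  {1,3,4,5,6,7,8,9} 560  {2,3,4,5,6,7,8,9} 420
  if 0:r drops first: 1260 orders
  if 2:t drops first: 1260 orders
  if 4:s drops first: 630 orders
heap linearizations: 3150

3150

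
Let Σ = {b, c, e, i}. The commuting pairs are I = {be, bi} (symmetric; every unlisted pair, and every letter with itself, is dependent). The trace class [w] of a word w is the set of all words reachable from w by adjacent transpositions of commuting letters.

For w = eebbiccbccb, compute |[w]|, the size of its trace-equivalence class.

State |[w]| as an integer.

0(e) covers ∅
1(e) covers 0:e
2(b) covers ∅
3(b) covers 2:b
4(i) covers 1:e
5(c) covers 3:b, 4:i
6(c) covers 5:c
7(b) covers 6:c
8(c) covers 7:b
9(c) covers 8:c
10(b) covers 9:c
floor of heap: 0:e, 2:b
completions by unplaced set U, small U first (add the entries for U minus each lowest piece of U):
  |U|=1: {10}:1
  |U|=2: {9,10}:1
  |U|=3: {8,9,10}:1
  |U|=4: {7,8,9,10}:1
  |U|=5: {6,7,8,9,10}:1
  |U|=6: {5,6,7,8,9,10}:1
  |U|=7: {3,5,6,7,8,9,10}:1  {4,5,6,7,8,9,10}:1
  |U|=8: {1,4,5,6,7,8,9,10}:1  {2,3,5,6,7,8,9,10}:1  {3,4,5,6,7,8,9,10}:2
  |U|=9: {0,1,4,5,6,7,8,9,10}:1  {1,3,4,5,6,7,8,9,10}:3  {2,3,4,5,6,7,8,9,10}:3
  start at 0(e): 6
  start at 2(b): 4
sum over floor = 10

10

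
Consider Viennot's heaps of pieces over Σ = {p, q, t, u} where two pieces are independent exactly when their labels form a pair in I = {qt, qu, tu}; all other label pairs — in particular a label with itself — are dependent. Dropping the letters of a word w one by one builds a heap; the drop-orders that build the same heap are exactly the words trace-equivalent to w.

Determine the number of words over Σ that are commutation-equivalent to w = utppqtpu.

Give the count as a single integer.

drop 0:u onto floor
drop 1:t onto floor
drop 2:p onto {0:u, 1:t}
drop 3:p onto {2:p}
drop 4:q onto {3:p}
drop 5:t onto {3:p}
drop 6:p onto {4:q, 5:t}
drop 7:u onto {6:p}
ground layer = {0:u, 1:t}
drop-orders for the pieces not yet dropped (sum over which currently-grounded one goes next):
  1 to go: {7} 1
  2 to go: {6,7} 1
  3 to go: {4,6,7} 1  {5,6,7} 1
  4 to go: {4,5,6,7} 2
  5 to go: {3,4,5,6,7} 2
  6 to go: {2,3,4,5,6,7} 2
  if 0:u drops first: 2 orders
  if 1:t drops first: 2 orders
heap linearizations: 4

4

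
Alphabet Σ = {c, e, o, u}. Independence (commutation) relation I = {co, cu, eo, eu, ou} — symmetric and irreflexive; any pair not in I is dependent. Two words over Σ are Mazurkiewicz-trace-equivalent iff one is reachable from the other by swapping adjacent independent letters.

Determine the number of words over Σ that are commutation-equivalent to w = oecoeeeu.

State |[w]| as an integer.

#0=o has no predecessor
#1=e has no predecessor
#2=c depends on [1:e]
#3=o depends on [0:o]
#4=e depends on [2:c]
#5=e depends on [4:e]
#6=e depends on [5:e]
#7=u has no predecessor
sources: [0:o, 1:e, 7:u]
N(rest) = Σ N(rest − s) over sources s of rest; N(one piece) = 1:
  size 1 → [3]=1  [6]=1  [7]=1
  size 2 → [0,3]=1  [3,6]=2  [3,7]=2  [5,6]=1  [6,7]=2
  size 3 → [0,3,6]=3  [0,3,7]=3  [3,5,6]=3  [3,6,7]=6  [4,5,6]=1  [5,6,7]=3
  size 4 → [0,3,5,6]=6  [0,3,6,7]=12  [2,4,5,6]=1  [3,4,5,6]=4  [3,5,6,7]=12  [4,5,6,7]=4
  size 5 → [0,3,4,5,6]=10  [0,3,5,6,7]=30  [1,2,4,5,6]=1  [2,3,4,5,6]=5  [2,4,5,6,7]=5  [3,4,5,6,7]=20
  size 6 → [0,2,3,4,5,6]=15  [0,3,4,5,6,7]=60  [1,2,3,4,5,6]=6  [1,2,4,5,6,7]=6  [2,3,4,5,6,7]=30
  first=0(o) contributes 42
  first=1(e) contributes 105
  first=7(u) contributes 21
|[w]| = 168

168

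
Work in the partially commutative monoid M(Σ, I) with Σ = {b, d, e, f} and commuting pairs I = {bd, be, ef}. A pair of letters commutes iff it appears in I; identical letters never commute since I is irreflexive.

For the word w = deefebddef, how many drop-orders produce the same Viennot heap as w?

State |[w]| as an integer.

#0=d has no predecessor
#1=e depends on [0:d]
#2=e depends on [1:e]
#3=f depends on [0:d]
#4=e depends on [2:e]
#5=b depends on [3:f]
#6=d depends on [3:f, 4:e]
#7=d depends on [6:d]
#8=e depends on [7:d]
#9=f depends on [5:b, 7:d]
sources: [0:d]
N(rest) = Σ N(rest − s) over sources s of rest; N(one piece) = 1:
  size 1 → [8]=1  [9]=1
  size 2 → [5,9]=1  [8,9]=2
  size 3 → [5,8,9]=3  [7,8,9]=2
  size 4 → [5,7,8,9]=5  [6,7,8,9]=2
  size 5 → [4,6,7,8,9]=2  [5,6,7,8,9]=7
  size 6 → [2,4,6,7,8,9]=2  [3,5,6,7,8,9]=7  [4,5,6,7,8,9]=9
  size 7 → [1,2,4,6,7,8,9]=2  [2,4,5,6,7,8,9]=11  [3,4,5,6,7,8,9]=16
  size 8 → [1,2,4,5,6,7,8,9]=13  [2,3,4,5,6,7,8,9]=27
  first=0(d) contributes 40

40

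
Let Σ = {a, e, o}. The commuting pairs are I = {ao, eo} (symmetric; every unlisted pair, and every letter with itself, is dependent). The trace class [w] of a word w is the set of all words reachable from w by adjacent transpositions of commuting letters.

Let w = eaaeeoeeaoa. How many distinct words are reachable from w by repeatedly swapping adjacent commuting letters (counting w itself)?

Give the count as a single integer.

drop 0:e onto floor
drop 1:a onto {0:e}
drop 2:a onto {1:a}
drop 3:e onto {2:a}
drop 4:e onto {3:e}
drop 5:o onto floor
drop 6:e onto {4:e}
drop 7:e onto {6:e}
drop 8:a onto {7:e}
drop 9:o onto {5:o}
drop 10:a onto {8:a}
ground layer = {0:e, 5:o}
drop-orders for the pieces not yet dropped (sum over which currently-grounded one goes next):
  1 to go: {9} 1  {10} 1
  2 to go: {5,9} 1  {8,10} 1  {9,10} 2
  3 to go: {5,9,10} 3  {7,8,10} 1  {8,9,10} 3
  4 to go: {5,8,9,10} 6  {6,7,8,10} 1  {7,8,9,10} 4
  5 to go: {4,6,7,8,10} 1  {5,7,8,9,10} 10  {6,7,8,9,10} 5
  6 to go: {3,4,6,7,8,10} 1  {4,6,7,8,9,10} 6  {5,6,7,8,9,10} 15
  7 to go: {2,3,4,6,7,8,10} 1  {3,4,6,7,8,9,10} 7  {4,5,6,7,8,9,10} 21
  8 to go: {1,2,3,4,6,7,8,10} 1  {2,3,4,6,7,8,9,10} 8  {3,4,5,6,7,8,9,10} 28
  9 to go: {0,1,2,3,4,6,7,8,10} 1  {1,2,3,4,6,7,8,9,10} 9  {2,3,4,5,6,7,8,9,10} 36
  if 0:e drops first: 45 orders
  if 5:o drops first: 10 orders
heap linearizations: 55

55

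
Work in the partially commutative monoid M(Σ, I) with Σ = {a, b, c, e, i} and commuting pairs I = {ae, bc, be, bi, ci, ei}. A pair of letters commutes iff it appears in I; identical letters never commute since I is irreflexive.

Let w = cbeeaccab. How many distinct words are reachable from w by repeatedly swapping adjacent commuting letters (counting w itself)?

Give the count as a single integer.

drop 0:c onto floor
drop 1:b onto floor
drop 2:e onto {0:c}
drop 3:e onto {2:e}
drop 4:a onto {0:c, 1:b}
drop 5:c onto {3:e, 4:a}
drop 6:c onto {5:c}
drop 7:a onto {6:c}
drop 8:b onto {7:a}
ground layer = {0:c, 1:b}
drop-orders for the pieces not yet dropped (sum over which currently-grounded one goes next):
  1 to go: {8} 1
  2 to go: {7,8} 1
  3 to go: {6,7,8} 1
  4 to go: {5,6,7,8} 1
  5 to go: {3,5,6,7,8} 1  {4,5,6,7,8} 1
  6 to go: {1,4,5,6,7,8} 1  {2,3,5,6,7,8} 1  {3,4,5,6,7,8} 2
  7 to go: {1,3,4,5,6,7,8} 3  {2,3,4,5,6,7,8} 3
  if 0:c drops first: 6 orders
  if 1:b drops first: 3 orders
heap linearizations: 9

9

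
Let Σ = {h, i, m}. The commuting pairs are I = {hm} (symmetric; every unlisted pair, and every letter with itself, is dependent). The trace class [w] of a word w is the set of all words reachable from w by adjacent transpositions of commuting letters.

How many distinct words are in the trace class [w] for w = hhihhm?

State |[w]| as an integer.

piece 0:h — minimal
piece 1:h rests on {0:h}
piece 2:i rests on {1:h}
piece 3:h rests on {2:i}
piece 4:h rests on {3:h}
piece 5:m rests on {2:i}
minimal pieces: {0:h}
ways to finish when only these pieces remain (= sum over removing one remaining piece with nothing left below it):
  1 left: {4}→1  {5}→1
  2 left: {3,4}→1  {4,5}→2
  3 left: {3,4,5}→3
  4 left: {2,3,4,5}→3
  placing 0:h first → 3 extensions

3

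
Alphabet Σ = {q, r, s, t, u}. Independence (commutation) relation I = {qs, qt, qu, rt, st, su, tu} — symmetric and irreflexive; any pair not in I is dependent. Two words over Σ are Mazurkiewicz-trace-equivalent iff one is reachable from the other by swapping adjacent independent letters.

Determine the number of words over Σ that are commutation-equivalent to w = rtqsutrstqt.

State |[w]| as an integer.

3960

drop 0:r onto floor
drop 1:t onto floor
drop 2:q onto {0:r}
drop 3:s onto {0:r}
drop 4:u onto {0:r}
drop 5:t onto {1:t}
drop 6:r onto {2:q, 3:s, 4:u}
drop 7:s onto {6:r}
drop 8:t onto {5:t}
drop 9:q onto {6:r}
drop 10:t onto {8:t}
ground layer = {0:r, 1:t}
drop-orders for the pieces not yet dropped (sum over which currently-grounded one goes next):
  1 to go: {7} 1  {9} 1  {10} 1
  2 to go: {7,9} 2  {7,10} 2  {8,10} 1  {9,10} 2
  3 to go: {5,8,10} 1  {6,7,9} 2  {7,8,10} 3  {7,9,10} 6  {8,9,10} 3
  4 to go: {1,5,8,10} 1  {2,6,7,9} 2  {3,6,7,9} 2  {4,6,7,9} 2  {5,7,8,10} 4  {5,8,9,10} 4  {6,7,9,10} 8  {7,8,9,10} 12
  5 to go: {1,5,7,8,10} 5  {1,5,8,9,10} 5  {2,3,6,7,9} 4  {2,4,6,7,9} 4  {2,6,7,9,10} 10  {3,4,6,7,9} 4  {3,6,7,9,10} 10  {4,6,7,9,10} 10  {5,7,8,9,10} 20  {6,7,8,9,10} 20
  6 to go: {1,5,7,8,9,10} 30  {2,3,4,6,7,9} 12  {2,3,6,7,9,10} 24  {2,4,6,7,9,10} 24  {2,6,7,8,9,10} 30  {3,4,6,7,9,10} 24  {3,6,7,8,9,10} 30  {4,6,7,8,9,10} 30  {5,6,7,8,9,10} 40
  7 to go: {0,2,3,4,6,7,9} 12  {1,5,6,7,8,9,10} 70  {2,3,4,6,7,9,10} 84  {2,3,6,7,8,9,10} 84  {2,4,6,7,8,9,10} 84  {2,5,6,7,8,9,10} 70  {3,4,6,7,8,9,10} 84  {3,5,6,7,8,9,10} 70  {4,5,6,7,8,9,10} 70
  8 to go: {0,2,3,4,6,7,9,10} 96  {1,2,5,6,7,8,9,10} 140  {1,3,5,6,7,8,9,10} 140  {1,4,5,6,7,8,9,10} 140  {2,3,4,6,7,8,9,10} 336  {2,3,5,6,7,8,9,10} 224  {2,4,5,6,7,8,9,10} 224  {3,4,5,6,7,8,9,10} 224
  9 to go: {0,2,3,4,6,7,8,9,10} 432  {1,2,3,5,6,7,8,9,10} 504  {1,2,4,5,6,7,8,9,10} 504  {1,3,4,5,6,7,8,9,10} 504  {2,3,4,5,6,7,8,9,10} 1008
  if 0:r drops first: 2520 orders
  if 1:t drops first: 1440 orders
heap linearizations: 3960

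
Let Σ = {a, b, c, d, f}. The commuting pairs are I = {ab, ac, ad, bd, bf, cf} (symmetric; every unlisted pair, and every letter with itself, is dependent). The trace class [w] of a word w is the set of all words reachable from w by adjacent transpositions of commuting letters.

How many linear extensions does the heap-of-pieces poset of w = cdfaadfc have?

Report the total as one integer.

#0=c has no predecessor
#1=d depends on [0:c]
#2=f depends on [1:d]
#3=a depends on [2:f]
#4=a depends on [3:a]
#5=d depends on [2:f]
#6=f depends on [4:a, 5:d]
#7=c depends on [5:d]
sources: [0:c]
N(rest) = Σ N(rest − s) over sources s of rest; N(one piece) = 1:
  size 1 → [6]=1  [7]=1
  size 2 → [4,6]=1  [6,7]=2
  size 3 → [3,4,6]=1  [4,6,7]=3  [5,6,7]=2
  size 4 → [3,4,6,7]=4  [4,5,6,7]=5
  size 5 → [3,4,5,6,7]=9
  size 6 → [2,3,4,5,6,7]=9
  first=0(c) contributes 9

9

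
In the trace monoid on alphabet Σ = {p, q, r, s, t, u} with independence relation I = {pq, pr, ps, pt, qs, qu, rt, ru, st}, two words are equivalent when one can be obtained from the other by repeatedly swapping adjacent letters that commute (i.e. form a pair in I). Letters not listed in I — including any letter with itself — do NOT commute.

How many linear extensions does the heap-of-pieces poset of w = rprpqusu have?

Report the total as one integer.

40

piece 0:r — minimal
piece 1:p — minimal
piece 2:r rests on {0:r}
piece 3:p rests on {1:p}
piece 4:q rests on {2:r}
piece 5:u rests on {3:p}
piece 6:s rests on {2:r, 5:u}
piece 7:u rests on {6:s}
minimal pieces: {0:r, 1:p}
ways to finish when only these pieces remain (= sum over removing one remaining piece with nothing left below it):
  1 left: {4}→1  {7}→1
  2 left: {4,7}→2  {6,7}→1
  3 left: {4,6,7}→3  {5,6,7}→1
  4 left: {2,4,6,7}→3  {3,5,6,7}→1  {4,5,6,7}→4
  5 left: {0,2,4,6,7}→3  {1,3,5,6,7}→1  {2,4,5,6,7}→7  {3,4,5,6,7}→5
  6 left: {0,2,4,5,6,7}→10  {1,3,4,5,6,7}→6  {2,3,4,5,6,7}→12
  placing 0:r first → 18 extensions
  placing 1:p first → 22 extensions
total linear extensions = 40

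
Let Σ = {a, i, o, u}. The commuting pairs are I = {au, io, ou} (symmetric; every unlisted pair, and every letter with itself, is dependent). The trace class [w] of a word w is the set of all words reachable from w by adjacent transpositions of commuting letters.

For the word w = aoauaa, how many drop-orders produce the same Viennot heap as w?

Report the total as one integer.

6

piece 0:a — minimal
piece 1:o rests on {0:a}
piece 2:a rests on {1:o}
piece 3:u — minimal
piece 4:a rests on {2:a}
piece 5:a rests on {4:a}
minimal pieces: {0:a, 3:u}
ways to finish when only these pieces remain (= sum over removing one remaining piece with nothing left below it):
  1 left: {3}→1  {5}→1
  2 left: {3,5}→2  {4,5}→1
  3 left: {2,4,5}→1  {3,4,5}→3
  4 left: {1,2,4,5}→1  {2,3,4,5}→4
  placing 0:a first → 5 extensions
  placing 3:u first → 1 extensions
total linear extensions = 6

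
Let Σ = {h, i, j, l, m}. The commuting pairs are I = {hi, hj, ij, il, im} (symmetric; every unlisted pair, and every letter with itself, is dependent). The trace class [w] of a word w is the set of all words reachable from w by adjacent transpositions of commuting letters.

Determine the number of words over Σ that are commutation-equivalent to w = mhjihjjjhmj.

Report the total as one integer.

0(m) covers ∅
1(h) covers 0:m
2(j) covers 0:m
3(i) covers ∅
4(h) covers 1:h
5(j) covers 2:j
6(j) covers 5:j
7(j) covers 6:j
8(h) covers 4:h
9(m) covers 7:j, 8:h
10(j) covers 9:m
floor of heap: 0:m, 3:i
completions by unplaced set U, small U first (add the entries for U minus each lowest piece of U):
  |U|=1: {3}:1  {10}:1
  |U|=2: {3,10}:2  {9,10}:1
  |U|=3: {3,9,10}:3  {7,9,10}:1  {8,9,10}:1
  |U|=4: {3,7,9,10}:4  {3,8,9,10}:4  {4,8,9,10}:1  {6,7,9,10}:1  {7,8,9,10}:2
  |U|=5: {1,4,8,9,10}:1  {3,4,8,9,10}:5  {3,6,7,9,10}:5  {3,7,8,9,10}:10  {4,7,8,9,10}:3  {5,6,7,9,10}:1  {6,7,8,9,10}:3
  |U|=6: {1,3,4,8,9,10}:6  {1,4,7,8,9,10}:4  {2,5,6,7,9,10}:1  {3,4,7,8,9,10}:18  {3,5,6,7,9,10}:6  {3,6,7,8,9,10}:18  {4,6,7,8,9,10}:6  {5,6,7,8,9,10}:4
  |U|=7: {1,3,4,7,8,9,10}:28  {1,4,6,7,8,9,10}:10  {2,3,5,6,7,9,10}:7  {2,5,6,7,8,9,10}:5  {3,4,6,7,8,9,10}:42  {3,5,6,7,8,9,10}:28  {4,5,6,7,8,9,10}:10
  |U|=8: {1,3,4,6,7,8,9,10}:80  {1,4,5,6,7,8,9,10}:20  {2,3,5,6,7,8,9,10}:40  {2,4,5,6,7,8,9,10}:15  {3,4,5,6,7,8,9,10}:80
  |U|=9: {1,2,4,5,6,7,8,9,10}:35  {1,3,4,5,6,7,8,9,10}:180  {2,3,4,5,6,7,8,9,10}:135
  start at 0(m): 350
  start at 3(i): 35
sum over floor = 385

385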